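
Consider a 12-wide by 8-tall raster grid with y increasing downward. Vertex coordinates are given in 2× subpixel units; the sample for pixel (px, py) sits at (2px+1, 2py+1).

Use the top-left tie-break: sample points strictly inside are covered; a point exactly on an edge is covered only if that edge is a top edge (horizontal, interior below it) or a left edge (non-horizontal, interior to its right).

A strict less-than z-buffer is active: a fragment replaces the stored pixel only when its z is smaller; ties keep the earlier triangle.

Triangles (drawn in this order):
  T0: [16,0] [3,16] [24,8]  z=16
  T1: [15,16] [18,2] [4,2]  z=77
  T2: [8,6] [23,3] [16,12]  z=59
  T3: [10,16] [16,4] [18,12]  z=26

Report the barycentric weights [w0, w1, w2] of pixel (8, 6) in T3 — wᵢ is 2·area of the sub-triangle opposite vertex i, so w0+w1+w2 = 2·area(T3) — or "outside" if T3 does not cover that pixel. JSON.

T0:
  2·area = 232  (B↔C swapped to make it positive)
  edge (16, 0)→(24, 8): d=(8,8) right/bottom  bias=-1
  edge (24, 8)→(3, 16): d=(-21,8) right/bottom  bias=-1
  edge (3, 16)→(16, 0): d=(13,-16) top-left  bias=+0
    (8,0)@(17, 1): e=[0,203,29] → ·  [on edge]
    (7,1)@(15, 3): e=[32,177,23] → █
    (8,1)@(17, 3): e=[16,161,55] → █
    (9,1)@(19, 3): e=[0,145,87] → ·  [on edge]
    (6,2)@(13, 5): e=[64,151,17] → █
    (9,2)@(19, 5): e=[16,103,113] → █
    (10,2)@(21, 5): e=[0,87,145] → ·  [on edge]
    (5,3)@(11, 7): e=[96,125,11] → █
    (10,3)@(21, 7): e=[16,45,171] → █
    (11,3)@(23, 7): e=[0,29,203] → ·  [on edge]
    (4,4)@(9, 9): e=[128,99,5] → █
    (11,4)@(23, 9): e=[16,-13,229] → ·
  covered (26 px):
    · · · · · · · · · · · ·
    · · · · · · · █ █ · · ·
    · · · · · · █ █ █ █ · ·
    · · · · · █ █ █ █ █ █ ·
    · · · · █ █ █ █ █ █ █ ·
    · · · · █ █ █ █ · · · ·
    · · · █ █ · · · · · · ·
    · · █ · · · · · · · · ·
T1:
  2·area = 196  (B↔C swapped to make it positive)
  edge (15, 16)→(4, 2): d=(-11,-14) top-left  bias=+0
  edge (4, 2)→(18, 2): d=(14,0) top-left  bias=+0
  edge (18, 2)→(15, 16): d=(-3,14) right/bottom  bias=-1
    (2,1)@(5, 3): e=[3,14,179] → █
    (3,1)@(7, 3): e=[31,14,151] → █
    (4,1)@(9, 3): e=[59,14,123] → █
    (5,1)@(11, 3): e=[87,14,95] → █
    (6,1)@(13, 3): e=[115,14,67] → █
    (7,1)@(15, 3): e=[143,14,39] → █
    (8,1)@(17, 3): e=[171,14,11] → █
    (9,1)@(19, 3): e=[199,14,-17] → ·
    (2,2)@(5, 5): e=[-19,42,173] → ·
    (3,2)@(7, 5): e=[9,42,145] → █
    (9,2)@(19, 5): e=[177,42,-23] → ·
    (3,3)@(7, 7): e=[-13,70,139] → ·
  covered (25 px):
    · · · · · · · · · · · ·
    · · █ █ █ █ █ █ █ · · ·
    · · · █ █ █ █ █ █ · · ·
    · · · · █ █ █ █ · · · ·
    · · · · · █ █ █ · · · ·
    · · · · · · █ █ · · · ·
    · · · · · · █ █ · · · ·
    · · · · · · · █ · · · ·
T2:
  2·area = 114
  edge (8, 6)→(23, 3): d=(15,-3) top-left  bias=+0
  edge (23, 3)→(16, 12): d=(-7,9) right/bottom  bias=-1
  edge (16, 12)→(8, 6): d=(-8,-6) top-left  bias=+0
    (11,1)@(23, 3): e=[0,0,114] → ·  [on edge]
    (6,2)@(13, 5): e=[0,76,38] → █  [on edge]
    (7,2)@(15, 5): e=[6,58,50] → █
    (8,2)@(17, 5): e=[12,40,62] → █
    (9,2)@(19, 5): e=[18,22,74] → █
    (10,2)@(21, 5): e=[24,4,86] → █
    (11,2)@(23, 5): e=[30,-14,98] → ·
    (1,3)@(3, 7): e=[0,152,-38] → ·  [on edge]
    (5,3)@(11, 7): e=[24,80,10] → █
    (10,3)@(21, 7): e=[54,-10,70] → ·
    (5,4)@(11, 9): e=[54,66,-6] → ·
    (6,4)@(13, 9): e=[60,48,6] → █
  covered (14 px):
    · · · · · · · · · · · ·
    · · · · · · · · · · · ·
    · · · · · · █ █ █ █ █ ·
    · · · · · █ █ █ █ █ · ·
    · · · · · · █ █ █ · · ·
    · · · · · · · █ · · · ·
    · · · · · · · · · · · ·
    · · · · · · · · · · · ·
T3:
  2·area = 72
  edge (10, 16)→(16, 4): d=(6,-12) top-left  bias=+0
  edge (16, 4)→(18, 12): d=(2,8) right/bottom  bias=-1
  edge (18, 12)→(10, 16): d=(-8,4) right/bottom  bias=-1
    (7,3)@(15, 7): e=[6,14,52] → █
    (8,3)@(17, 7): e=[30,-2,44] → ·
    (7,4)@(15, 9): e=[18,18,36] → █
    (8,4)@(17, 9): e=[42,2,28] → █
    (9,4)@(19, 9): e=[66,-14,20] → ·
    (6,5)@(13, 11): e=[6,38,28] → █
    (9,5)@(19, 11): e=[78,-10,4] → ·
    (6,6)@(13, 13): e=[18,42,12] → █
    (8,6)@(17, 13): e=[66,10,-4] → ·
    (5,7)@(11, 15): e=[6,62,4] → █
    (6,7)@(13, 15): e=[30,46,-4] → ·
    (7,7)@(15, 15): e=[54,30,-12] → ·
  covered (9 px):
    · · · · · · · · · · · ·
    · · · · · · · · · · · ·
    · · · · · · · · · · · ·
    · · · · · · · █ · · · ·
    · · · · · · · █ █ · · ·
    · · · · · · █ █ █ · · ·
    · · · · · · █ █ · · · ·
    · · · · · █ · · · · · ·

Answer: "outside"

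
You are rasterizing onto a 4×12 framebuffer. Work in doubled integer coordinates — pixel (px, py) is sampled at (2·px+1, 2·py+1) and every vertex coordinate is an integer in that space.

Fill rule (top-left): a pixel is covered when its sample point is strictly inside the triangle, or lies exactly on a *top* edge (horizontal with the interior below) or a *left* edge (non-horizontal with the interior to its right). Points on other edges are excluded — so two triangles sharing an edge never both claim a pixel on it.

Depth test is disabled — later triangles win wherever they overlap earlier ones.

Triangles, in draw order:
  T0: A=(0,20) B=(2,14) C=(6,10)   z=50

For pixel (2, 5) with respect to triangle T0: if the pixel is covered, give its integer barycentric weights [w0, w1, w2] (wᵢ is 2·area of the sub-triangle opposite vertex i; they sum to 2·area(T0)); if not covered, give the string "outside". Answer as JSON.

T0:
  2·area = 16
  edge (0, 20)→(2, 14): d=(2,-6) top-left  bias=+0
  edge (2, 14)→(6, 10): d=(4,-4) top-left  bias=+0
  edge (6, 10)→(0, 20): d=(-6,10) right/bottom  bias=-1
    (2,2)@(5, 5): e=[0,-24,40] → ·  [on edge]
    (3,4)@(7, 9): e=[20,0,-4] → ·  [on edge]
    (1,5)@(3, 11): e=[0,-8,24] → ·  [on edge]
    (2,5)@(5, 11): e=[12,0,4] → █  [on edge]
    (3,5)@(7, 11): e=[24,8,-16] → ·
    (1,6)@(3, 13): e=[4,0,12] → █  [on edge]
    (2,6)@(5, 13): e=[16,8,-8] → ·
    (0,7)@(1, 15): e=[-4,0,20] → ·  [on edge]
    (1,7)@(3, 15): e=[8,8,0] → ·  [on edge]
    (0,8)@(1, 17): e=[0,8,8] → █  [on edge]
    (1,8)@(3, 17): e=[12,16,-12] → ·
    (0,9)@(1, 19): e=[4,16,-4] → ·
  covered (3 px):
    · · · ·
    · · · ·
    · · · ·
    · · · ·
    · · · ·
    · · █ ·
    · █ · ·
    · · · ·
    █ · · ·
    · · · ·
    · · · ·
    · · · ·

Result: [0,4,12]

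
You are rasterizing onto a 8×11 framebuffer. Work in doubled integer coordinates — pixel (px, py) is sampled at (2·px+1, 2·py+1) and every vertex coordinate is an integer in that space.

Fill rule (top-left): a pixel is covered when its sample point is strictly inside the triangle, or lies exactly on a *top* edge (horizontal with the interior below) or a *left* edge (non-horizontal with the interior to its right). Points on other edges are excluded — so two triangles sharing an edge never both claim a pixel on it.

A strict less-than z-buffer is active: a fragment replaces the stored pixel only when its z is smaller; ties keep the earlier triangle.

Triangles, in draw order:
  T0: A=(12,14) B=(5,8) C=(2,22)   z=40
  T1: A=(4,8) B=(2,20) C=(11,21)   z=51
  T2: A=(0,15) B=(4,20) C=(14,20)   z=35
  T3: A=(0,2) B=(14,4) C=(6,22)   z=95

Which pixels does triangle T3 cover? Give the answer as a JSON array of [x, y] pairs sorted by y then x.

T0:
  2·area = 116  (B↔C swapped to make it positive)
  edge (12, 14)→(2, 22): d=(-10,8) right/bottom  bias=-1
  edge (2, 22)→(5, 8): d=(3,-14) top-left  bias=+0
  edge (5, 8)→(12, 14): d=(7,6) right/bottom  bias=-1
    (2,4)@(5, 9): e=[106,3,7] → X
    (3,4)@(7, 9): e=[90,31,-5] → .
    (2,5)@(5, 11): e=[86,9,21] → X
    (3,5)@(7, 11): e=[70,37,9] → X
    (4,5)@(9, 11): e=[54,65,-3] → .
    (2,6)@(5, 13): e=[66,15,35] → X
    (4,6)@(9, 13): e=[34,71,11] → X
    (5,6)@(11, 13): e=[18,99,-1] → .
    (2,7)@(5, 15): e=[46,21,49] → X
    (5,7)@(11, 15): e=[-2,105,13] → .
    (2,8)@(5, 17): e=[26,27,63] → X
    (4,8)@(9, 17): e=[-6,83,39] → .
  covered (14 px):
    . . . . . . . .
    . . . . . . . .
    . . . . . . . .
    . . . . . . . .
    . . X . . . . .
    . . X X . . . .
    . . X X X . . .
    . . X X X . . .
    . . X X . . . .
    . X X . . . . .
    . X . . . . . .
T1:
  2·area = 110  (B↔C swapped to make it positive)
  edge (4, 8)→(11, 21): d=(7,13) right/bottom  bias=-1
  edge (11, 21)→(2, 20): d=(-9,-1) top-left  bias=+0
  edge (2, 20)→(4, 8): d=(2,-12) top-left  bias=+0
    (2,5)@(5, 11): e=[8,84,18] → X
    (3,5)@(7, 11): e=[-18,86,42] → .
    (2,6)@(5, 13): e=[22,66,22] → X
    (3,6)@(7, 13): e=[-4,68,46] → .
    (1,7)@(3, 15): e=[62,46,2] → X
    (3,7)@(7, 15): e=[10,50,50] → X
    (4,7)@(9, 15): e=[-16,52,74] → .
    (1,8)@(3, 17): e=[76,28,6] → X
    (4,8)@(9, 17): e=[-2,34,78] → .
    (1,9)@(3, 19): e=[90,10,10] → X
    (4,9)@(9, 19): e=[12,16,82] → X
    (5,9)@(11, 19): e=[-14,18,106] → .
    (5,10)@(11, 21): e=[0,0,110] → .  [on edge]
  covered (12 px):
    . . . . . . . .
    . . . . . . . .
    . . . . . . . .
    . . . . . . . .
    . . . . . . . .
    . . X . . . . .
    . . X . . . . .
    . X X X . . . .
    . X X X . . . .
    . X X X X . . .
    . . . . . . . .
T2:
  2·area = 50  (B↔C swapped to make it positive)
  edge (0, 15)→(14, 20): d=(14,5) right/bottom  bias=-1
  edge (14, 20)→(4, 20): d=(-10,0) right/bottom  bias=-1
  edge (4, 20)→(0, 15): d=(-4,-5) top-left  bias=+0
    (1,8)@(3, 17): e=[13,30,7] → X
    (2,8)@(5, 17): e=[3,30,17] → X
    (3,8)@(7, 17): e=[-7,30,27] → .
    (1,9)@(3, 19): e=[41,10,-1] → .
    (2,9)@(5, 19): e=[31,10,9] → X
    (3,9)@(7, 19): e=[21,10,19] → X
    (4,9)@(9, 19): e=[11,10,29] → X
    (5,9)@(11, 19): e=[1,10,39] → X
    (6,9)@(13, 19): e=[-9,10,49] → .
    (2,10)@(5, 21): e=[59,-10,1] → .
    (3,10)@(7, 21): e=[49,-10,11] → .
    (4,10)@(9, 21): e=[39,-10,21] → .
  covered (6 px):
    . . . . . . . .
    . . . . . . . .
    . . . . . . . .
    . . . . . . . .
    . . . . . . . .
    . . . . . . . .
    . . . . . . . .
    . . . . . . . .
    . X X . . . . .
    . . X X X X . .
    . . . . . . . .
T3:
  2·area = 268
  edge (0, 2)→(14, 4): d=(14,2) right/bottom  bias=-1
  edge (14, 4)→(6, 22): d=(-8,18) right/bottom  bias=-1
  edge (6, 22)→(0, 2): d=(-6,-20) top-left  bias=+0
    (0,1)@(1, 3): e=[12,242,14] → X
    (1,1)@(3, 3): e=[8,206,54] → X
    (2,1)@(5, 3): e=[4,170,94] → X
    (3,1)@(7, 3): e=[0,134,134] → .  [on edge]
    (0,2)@(1, 5): e=[40,226,2] → X
    (3,2)@(7, 5): e=[28,118,122] → X
    (4,2)@(9, 5): e=[24,82,162] → X
    (5,2)@(11, 5): e=[20,46,202] → X
    (6,2)@(13, 5): e=[16,10,242] → X
    (7,2)@(15, 5): e=[12,-26,282] → .
    (0,3)@(1, 7): e=[68,210,-10] → .
    (1,3)@(3, 7): e=[64,174,30] → X
  covered (33 px):
    . . . . . . . .
    X X X . . . . .
    X X X X X X X .
    . X X X X X . .
    . X X X X X . .
    . X X X X . . .
    . . X X X . . .
    . . X X X . . .
    . . X X . . . .
    . . . X . . . .
    . . . . . . . .

Result: [[0,1],[1,1],[2,1],[0,2],[1,2],[2,2],[3,2],[4,2],[5,2],[6,2],[1,3],[2,3],[3,3],[4,3],[5,3],[1,4],[2,4],[3,4],[4,4],[5,4],[1,5],[2,5],[3,5],[4,5],[2,6],[3,6],[4,6],[2,7],[3,7],[4,7],[2,8],[3,8],[3,9]]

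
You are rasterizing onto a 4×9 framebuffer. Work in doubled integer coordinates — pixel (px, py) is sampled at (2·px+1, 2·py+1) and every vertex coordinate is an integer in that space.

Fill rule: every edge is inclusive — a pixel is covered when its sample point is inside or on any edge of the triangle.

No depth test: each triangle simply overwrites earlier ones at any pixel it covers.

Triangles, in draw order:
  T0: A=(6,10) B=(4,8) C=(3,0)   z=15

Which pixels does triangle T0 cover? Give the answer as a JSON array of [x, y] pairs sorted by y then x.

T0:
  2·area = 14
  edge (6, 10)→(4, 8): d=(-2,-2) inclusive
  edge (4, 8)→(3, 0): d=(-1,-8) inclusive
  edge (3, 0)→(6, 10): d=(3,10) inclusive
    (0,2)@(1, 5): e=[0,-21,35] → ·  [on edge]
    (1,3)@(3, 7): e=[0,-7,21] → ·  [on edge]
    (2,3)@(5, 7): e=[4,9,1] → █
    (3,3)@(7, 7): e=[8,25,-19] → ·
    (2,4)@(5, 9): e=[0,7,7] → █  [on edge]
    (3,4)@(7, 9): e=[4,23,-13] → ·
    (2,5)@(5, 11): e=[-4,5,13] → ·
    (3,5)@(7, 11): e=[0,21,-7] → ·  [on edge]
  covered (2 px):
    · · · ·
    · · · ·
    · · · ·
    · · █ ·
    · · █ ·
    · · · ·
    · · · ·
    · · · ·
    · · · ·

Final: [[2,3],[2,4]]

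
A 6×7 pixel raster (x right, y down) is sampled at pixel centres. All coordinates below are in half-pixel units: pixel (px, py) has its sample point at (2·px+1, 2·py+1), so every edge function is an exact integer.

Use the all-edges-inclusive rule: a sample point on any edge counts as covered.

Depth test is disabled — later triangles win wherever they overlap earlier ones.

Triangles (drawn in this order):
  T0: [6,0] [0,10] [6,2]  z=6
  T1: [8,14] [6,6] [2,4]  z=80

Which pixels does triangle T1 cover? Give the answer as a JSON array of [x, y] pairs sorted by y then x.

T0:
  2·area = 12  (B↔C swapped to make it positive)
  edge (6, 0)→(6, 2): d=(0,2) inclusive
  edge (6, 2)→(0, 10): d=(-6,8) inclusive
  edge (0, 10)→(6, 0): d=(6,-10) inclusive
    (2,1)@(5, 3): e=[2,2,8] → X
    (3,1)@(7, 3): e=[-2,-14,28] → .
    (1,2)@(3, 5): e=[6,6,0] → X  [on edge]
    (2,2)@(5, 5): e=[2,-10,20] → .
    (1,3)@(3, 7): e=[6,-6,12] → .
  covered (2 px):
    . . . . . .
    . . X . . .
    . X . . . .
    . . . . . .
    . . . . . .
    . . . . . .
    . . . . . .
T1:
  2·area = 28  (B↔C swapped to make it positive)
  edge (8, 14)→(2, 4): d=(-6,-10) inclusive
  edge (2, 4)→(6, 6): d=(4,2) inclusive
  edge (6, 6)→(8, 14): d=(2,8) inclusive
    (1,2)@(3, 5): e=[4,2,22] → X
    (2,2)@(5, 5): e=[24,-2,6] → .
    (1,3)@(3, 7): e=[-8,10,26] → .
    (2,3)@(5, 7): e=[12,6,10] → X
    (3,3)@(7, 7): e=[32,2,-6] → .
    (2,4)@(5, 9): e=[0,14,14] → X  [on edge]
    (3,4)@(7, 9): e=[20,10,-2] → .
    (2,5)@(5, 11): e=[-12,22,18] → .
    (3,5)@(7, 11): e=[8,18,2] → X
    (4,5)@(9, 11): e=[28,14,-14] → .
    (3,6)@(7, 13): e=[-4,26,6] → .
  covered (4 px):
    . . . . . .
    . . . . . .
    . X . . . .
    . . X . . .
    . . X . . .
    . . . X . .
    . . . . . .

Answer: [[1,2],[2,3],[2,4],[3,5]]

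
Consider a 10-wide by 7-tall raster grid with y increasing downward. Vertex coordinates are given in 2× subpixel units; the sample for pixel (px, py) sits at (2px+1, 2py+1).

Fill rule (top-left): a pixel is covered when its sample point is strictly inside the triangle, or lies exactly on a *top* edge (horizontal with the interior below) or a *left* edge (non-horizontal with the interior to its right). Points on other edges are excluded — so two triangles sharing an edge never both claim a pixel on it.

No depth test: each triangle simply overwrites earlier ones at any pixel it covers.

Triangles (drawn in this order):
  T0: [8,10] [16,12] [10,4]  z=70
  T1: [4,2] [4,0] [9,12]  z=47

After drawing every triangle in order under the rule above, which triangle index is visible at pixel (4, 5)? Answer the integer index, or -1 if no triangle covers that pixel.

T0:
  2·area = 52  (B↔C swapped to make it positive)
  edge (8, 10)→(10, 4): d=(2,-6) top-left  bias=+0
  edge (10, 4)→(16, 12): d=(6,8) right/bottom  bias=-1
  edge (16, 12)→(8, 10): d=(-8,-2) top-left  bias=+0
    (5,0)@(11, 1): e=[0,-26,78] → ·  [on edge]
    (4,3)@(9, 7): e=[0,26,26] → #  [on edge]
    (5,3)@(11, 7): e=[12,10,30] → #
    (6,3)@(13, 7): e=[24,-6,34] → ·
    (4,4)@(9, 9): e=[4,38,10] → #
    (6,4)@(13, 9): e=[28,6,18] → #
    (7,4)@(15, 9): e=[40,-10,22] → ·
    (4,5)@(9, 11): e=[8,50,-6] → ·
    (5,5)@(11, 11): e=[20,34,-2] → ·
    (6,5)@(13, 11): e=[32,18,2] → #
    (7,5)@(15, 11): e=[44,2,6] → #
    (8,5)@(17, 11): e=[56,-14,10] → ·
    (3,6)@(7, 13): e=[0,78,-26] → ·  [on edge]
  covered (7 px):
    · · · · · · · · · ·
    · · · · · · · · · ·
    · · · · · · · · · ·
    · · · · # # · · · ·
    · · · · # # # · · ·
    · · · · · · # # · ·
    · · · · · · · · · ·
T1:
  2·area = 10
  edge (4, 2)→(4, 0): d=(0,-2) top-left  bias=+0
  edge (4, 0)→(9, 12): d=(5,12) right/bottom  bias=-1
  edge (9, 12)→(4, 2): d=(-5,-10) top-left  bias=+0
    (2,1)@(5, 3): e=[2,3,5] → #
    (3,1)@(7, 3): e=[6,-21,25] → ·
    (2,2)@(5, 5): e=[2,13,-5] → ·
  covered (1 px):
    · · · · · · · · · ·
    · · # · · · · · · ·
    · · · · · · · · · ·
    · · · · · · · · · ·
    · · · · · · · · · ·
    · · · · · · · · · ·
    · · · · · · · · · ·

Z-buffer (winner per pixel, '.' = empty):
  . . . . . . . . . .
  . . 1 . . . . . . .
  . . . . . . . . . .
  . . . . 0 0 . . . .
  . . . . 0 0 0 . . .
  . . . . . . 0 0 . .
  . . . . . . . . . .

Final: -1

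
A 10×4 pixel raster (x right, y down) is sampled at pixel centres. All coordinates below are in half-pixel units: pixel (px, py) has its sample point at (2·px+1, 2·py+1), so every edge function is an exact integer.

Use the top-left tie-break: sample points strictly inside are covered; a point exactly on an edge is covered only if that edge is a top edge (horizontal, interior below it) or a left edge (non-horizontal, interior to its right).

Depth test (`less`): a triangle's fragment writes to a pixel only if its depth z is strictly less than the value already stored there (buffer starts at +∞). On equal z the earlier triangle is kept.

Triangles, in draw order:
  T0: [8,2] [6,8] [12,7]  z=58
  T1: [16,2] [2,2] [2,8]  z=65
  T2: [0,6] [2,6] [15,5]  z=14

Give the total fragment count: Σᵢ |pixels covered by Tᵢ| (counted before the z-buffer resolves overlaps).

T0:
  2·area = 34  (B↔C swapped to make it positive)
  edge (8, 2)→(12, 7): d=(4,5) right/bottom  bias=-1
  edge (12, 7)→(6, 8): d=(-6,1) right/bottom  bias=-1
  edge (6, 8)→(8, 2): d=(2,-6) top-left  bias=+0
    (3,2)@(7, 5): e=[17,17,0] → █  [on edge]
    (4,2)@(9, 5): e=[7,15,12] → █
    (5,2)@(11, 5): e=[-3,13,24] → ·
    (3,3)@(7, 7): e=[25,5,4] → █
    (5,3)@(11, 7): e=[5,1,28] → █
    (6,3)@(13, 7): e=[-5,-1,40] → ·
  covered (5 px):
    · · · · · · · · · ·
    · · · · · · · · · ·
    · · · █ █ · · · · ·
    · · · █ █ █ · · · ·
T1:
  2·area = 84  (B↔C swapped to make it positive)
  edge (16, 2)→(2, 8): d=(-14,6) right/bottom  bias=-1
  edge (2, 8)→(2, 2): d=(0,-6) top-left  bias=+0
  edge (2, 2)→(16, 2): d=(14,0) top-left  bias=+0
    (1,1)@(3, 3): e=[64,6,14] → █
    (2,1)@(5, 3): e=[52,18,14] → █
    (3,1)@(7, 3): e=[40,30,14] → █
    (4,1)@(9, 3): e=[28,42,14] → █
    (5,1)@(11, 3): e=[16,54,14] → █
    (6,1)@(13, 3): e=[4,66,14] → █
    (7,1)@(15, 3): e=[-8,78,14] → ·
    (1,2)@(3, 5): e=[36,6,42] → █
    (4,2)@(9, 5): e=[0,42,42] → ·  [on edge]
    (5,2)@(11, 5): e=[-12,54,42] → ·
    (6,2)@(13, 5): e=[-24,66,42] → ·
    (1,3)@(3, 7): e=[8,6,70] → █
  covered (10 px):
    · · · · · · · · · ·
    · █ █ █ █ █ █ · · ·
    · █ █ █ · · · · · ·
    · █ · · · · · · · ·
T2:
  2·area = 2  (B↔C swapped to make it positive)
  edge (0, 6)→(15, 5): d=(15,-1) top-left  bias=+0
  edge (15, 5)→(2, 6): d=(-13,1) right/bottom  bias=-1
  edge (2, 6)→(0, 6): d=(-2,0) right/bottom  bias=-1
    (7,2)@(15, 5): e=[0,0,2] → ·  [on edge]
  covered (0 px):
    · · · · · · · · · ·
    · · · · · · · · · ·
    · · · · · · · · · ·
    · · · · · · · · · ·

Final: 15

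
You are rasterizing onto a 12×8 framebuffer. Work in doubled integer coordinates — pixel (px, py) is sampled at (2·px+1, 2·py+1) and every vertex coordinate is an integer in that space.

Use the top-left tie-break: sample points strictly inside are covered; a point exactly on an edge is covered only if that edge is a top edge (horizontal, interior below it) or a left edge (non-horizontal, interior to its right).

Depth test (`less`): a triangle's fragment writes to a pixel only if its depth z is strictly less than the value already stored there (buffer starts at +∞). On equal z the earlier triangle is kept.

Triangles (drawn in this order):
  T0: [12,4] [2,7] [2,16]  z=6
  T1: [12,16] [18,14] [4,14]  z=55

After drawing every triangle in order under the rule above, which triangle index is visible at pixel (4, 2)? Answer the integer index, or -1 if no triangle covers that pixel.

T0:
  2·area = 90  (B↔C swapped to make it positive)
  edge (12, 4)→(2, 16): d=(-10,12) right/bottom  bias=-1
  edge (2, 16)→(2, 7): d=(0,-9) top-left  bias=+0
  edge (2, 7)→(12, 4): d=(10,-3) top-left  bias=+0
    (4,2)@(9, 5): e=[26,63,1] → X
    (5,2)@(11, 5): e=[2,81,7] → X
    (6,2)@(13, 5): e=[-22,99,13] → .
    (1,3)@(3, 7): e=[78,9,3] → X
    (2,3)@(5, 7): e=[54,27,9] → X
    (3,3)@(7, 7): e=[30,45,15] → X
    (5,3)@(11, 7): e=[-18,81,27] → .
    (1,4)@(3, 9): e=[58,9,23] → X
    (4,4)@(9, 9): e=[-14,63,41] → .
    (1,5)@(3, 11): e=[38,9,43] → X
    (3,5)@(7, 11): e=[-10,45,55] → .
    (1,6)@(3, 13): e=[18,9,63] → X
  covered (12 px):
    . . . . . . . . . . . .
    . . . . . . . . . . . .
    . . . . X X . . . . . .
    . X X X X . . . . . . .
    . X X X . . . . . . . .
    . X X . . . . . . . . .
    . X . . . . . . . . . .
    . . . . . . . . . . . .
T1:
  2·area = 28  (B↔C swapped to make it positive)
  edge (12, 16)→(4, 14): d=(-8,-2) top-left  bias=+0
  edge (4, 14)→(18, 14): d=(14,0) top-left  bias=+0
  edge (18, 14)→(12, 16): d=(-6,2) right/bottom  bias=-1
    (10,6)@(21, 13): e=[42,-14,0] → .  [on edge]
    (4,7)@(9, 15): e=[2,14,12] → X
    (5,7)@(11, 15): e=[6,14,8] → X
    (6,7)@(13, 15): e=[10,14,4] → X
    (7,7)@(15, 15): e=[14,14,0] → .  [on edge]
  covered (3 px):
    . . . . . . . . . . . .
    . . . . . . . . . . . .
    . . . . . . . . . . . .
    . . . . . . . . . . . .
    . . . . . . . . . . . .
    . . . . . . . . . . . .
    . . . . . . . . . . . .
    . . . . X X X . . . . .

Z-buffer (winner per pixel, '.' = empty):
  . . . . . . . . . . . .
  . . . . . . . . . . . .
  . . . . 0 0 . . . . . .
  . 0 0 0 0 . . . . . . .
  . 0 0 0 . . . . . . . .
  . 0 0 . . . . . . . . .
  . 0 . . . . . . . . . .
  . . . . 1 1 1 . . . . .

Answer: 0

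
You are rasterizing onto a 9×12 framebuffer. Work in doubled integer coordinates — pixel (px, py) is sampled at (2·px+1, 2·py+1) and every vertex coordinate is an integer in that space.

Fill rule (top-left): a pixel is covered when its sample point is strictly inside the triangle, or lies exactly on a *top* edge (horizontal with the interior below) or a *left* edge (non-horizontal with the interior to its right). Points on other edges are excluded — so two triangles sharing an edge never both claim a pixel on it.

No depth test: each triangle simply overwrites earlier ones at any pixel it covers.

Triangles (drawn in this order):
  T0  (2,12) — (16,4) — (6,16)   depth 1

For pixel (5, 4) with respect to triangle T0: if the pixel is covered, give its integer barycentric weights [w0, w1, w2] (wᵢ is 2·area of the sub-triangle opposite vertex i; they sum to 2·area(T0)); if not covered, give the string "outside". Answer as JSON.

T0:
  2·area = 88
  edge (2, 12)→(16, 4): d=(14,-8) top-left  bias=+0
  edge (16, 4)→(6, 16): d=(-10,12) right/bottom  bias=-1
  edge (6, 16)→(2, 12): d=(-4,-4) top-left  bias=+0
    (7,2)@(15, 5): e=[6,2,80] → #
    (8,2)@(17, 5): e=[22,-22,88] → ·
    (5,3)@(11, 7): e=[2,30,56] → #
    (6,3)@(13, 7): e=[18,6,64] → #
    (7,3)@(15, 7): e=[34,-18,72] → ·
    (4,4)@(9, 9): e=[14,34,40] → #
    (6,4)@(13, 9): e=[46,-14,56] → ·
    (0,5)@(1, 11): e=[-22,110,0] → ·  [on edge]
    (2,5)@(5, 11): e=[10,62,16] → #
    (3,5)@(7, 11): e=[26,38,24] → #
    (5,5)@(11, 11): e=[58,-10,40] → ·
    (1,6)@(3, 13): e=[22,66,0] → #  [on edge]
    (2,7)@(5, 15): e=[66,22,0] → #  [on edge]
    (3,8)@(7, 17): e=[110,-22,0] → ·  [on edge]
    (4,9)@(9, 19): e=[154,-66,0] → ·  [on edge]
    (5,10)@(11, 21): e=[198,-110,0] → ·  [on edge]
    (6,11)@(13, 23): e=[242,-154,0] → ·  [on edge]
  covered (12 px):
    · · · · · · · · ·
    · · · · · · · · ·
    · · · · · · · # ·
    · · · · · # # · ·
    · · · · # # · · ·
    · · # # # · · · ·
    · # # # · · · · ·
    · · # · · · · · ·
    · · · · · · · · ·
    · · · · · · · · ·
    · · · · · · · · ·
    · · · · · · · · ·

Answer: [10,48,30]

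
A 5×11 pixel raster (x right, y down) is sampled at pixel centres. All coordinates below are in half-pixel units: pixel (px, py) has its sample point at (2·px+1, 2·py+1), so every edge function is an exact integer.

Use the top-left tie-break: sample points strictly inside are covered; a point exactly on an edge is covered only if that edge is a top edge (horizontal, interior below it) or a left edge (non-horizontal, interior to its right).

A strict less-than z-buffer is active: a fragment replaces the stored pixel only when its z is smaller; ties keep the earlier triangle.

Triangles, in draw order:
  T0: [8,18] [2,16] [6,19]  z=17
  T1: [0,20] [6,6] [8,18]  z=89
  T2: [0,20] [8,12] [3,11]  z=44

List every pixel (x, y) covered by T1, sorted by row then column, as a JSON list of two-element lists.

T0:
  2·area = 10  (B↔C swapped to make it positive)
  edge (8, 18)→(6, 19): d=(-2,1) right/bottom  bias=-1
  edge (6, 19)→(2, 16): d=(-4,-3) top-left  bias=+0
  edge (2, 16)→(8, 18): d=(6,2) right/bottom  bias=-1
    (2,8)@(5, 17): e=[5,5,0] → ·  [on edge]
  covered (0 px):
    · · · · ·
    · · · · ·
    · · · · ·
    · · · · ·
    · · · · ·
    · · · · ·
    · · · · ·
    · · · · ·
    · · · · ·
    · · · · ·
    · · · · ·
T1:
  2·area = 100
  edge (0, 20)→(6, 6): d=(6,-14) top-left  bias=+0
  edge (6, 6)→(8, 18): d=(2,12) right/bottom  bias=-1
  edge (8, 18)→(0, 20): d=(-8,2) right/bottom  bias=-1
    (2,4)@(5, 9): e=[4,18,78] → #
    (3,4)@(7, 9): e=[32,-6,74] → ·
    (2,5)@(5, 11): e=[16,22,62] → #
    (3,5)@(7, 11): e=[44,-2,58] → ·
    (1,6)@(3, 13): e=[0,50,50] → #  [on edge]
    (3,6)@(7, 13): e=[56,2,42] → #
    (4,6)@(9, 13): e=[84,-22,38] → ·
    (1,7)@(3, 15): e=[12,54,34] → #
    (4,7)@(9, 15): e=[96,-18,22] → ·
    (1,8)@(3, 17): e=[24,58,18] → #
    (4,8)@(9, 17): e=[108,-14,6] → ·
    (0,9)@(1, 19): e=[8,86,6] → #
  covered (13 px):
    · · · · ·
    · · · · ·
    · · · · ·
    · · · · ·
    · · # · ·
    · · # · ·
    · # # # ·
    · # # # ·
    · # # # ·
    # # · · ·
    · · · · ·
T2:
  2·area = 48  (B↔C swapped to make it positive)
  edge (0, 20)→(3, 11): d=(3,-9) top-left  bias=+0
  edge (3, 11)→(8, 12): d=(5,1) right/bottom  bias=-1
  edge (8, 12)→(0, 20): d=(-8,8) right/bottom  bias=-1
    (2,2)@(5, 5): e=[0,-32,80] → ·  [on edge]
    (1,5)@(3, 11): e=[0,0,48] → ·  [on edge]
    (4,5)@(9, 11): e=[54,-6,0] → ·  [on edge]
    (1,6)@(3, 13): e=[6,10,32] → #
    (2,6)@(5, 13): e=[24,8,16] → #
    (3,6)@(7, 13): e=[42,6,0] → ·  [on edge]
    (1,7)@(3, 15): e=[12,20,16] → #
    (2,7)@(5, 15): e=[30,18,0] → ·  [on edge]
    (0,8)@(1, 17): e=[0,32,16] → #  [on edge]
    (1,8)@(3, 17): e=[18,30,0] → ·  [on edge]
    (0,9)@(1, 19): e=[6,42,0] → ·  [on edge]
  covered (4 px):
    · · · · ·
    · · · · ·
    · · · · ·
    · · · · ·
    · · · · ·
    · · · · ·
    · # # · ·
    · # · · ·
    # · · · ·
    · · · · ·
    · · · · ·

Answer: [[2,4],[2,5],[1,6],[2,6],[3,6],[1,7],[2,7],[3,7],[1,8],[2,8],[3,8],[0,9],[1,9]]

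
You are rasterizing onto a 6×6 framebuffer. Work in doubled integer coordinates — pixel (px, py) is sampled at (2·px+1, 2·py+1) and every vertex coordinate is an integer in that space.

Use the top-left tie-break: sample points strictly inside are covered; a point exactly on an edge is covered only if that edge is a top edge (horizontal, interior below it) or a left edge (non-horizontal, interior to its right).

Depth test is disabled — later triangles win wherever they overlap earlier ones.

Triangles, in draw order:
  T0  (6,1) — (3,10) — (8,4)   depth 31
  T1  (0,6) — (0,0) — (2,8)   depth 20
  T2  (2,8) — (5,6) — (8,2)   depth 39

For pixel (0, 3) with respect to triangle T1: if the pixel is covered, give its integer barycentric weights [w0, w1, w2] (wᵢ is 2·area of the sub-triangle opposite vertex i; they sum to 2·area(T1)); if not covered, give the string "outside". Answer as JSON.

T0:
  2·area = 27  (B↔C swapped to make it positive)
  edge (6, 1)→(8, 4): d=(2,3) right/bottom  bias=-1
  edge (8, 4)→(3, 10): d=(-5,6) right/bottom  bias=-1
  edge (3, 10)→(6, 1): d=(3,-9) top-left  bias=+0
    (3,1)@(7, 3): e=[1,11,15] → #
    (4,1)@(9, 3): e=[-5,-1,33] → ·
    (2,2)@(5, 5): e=[11,13,3] → #
    (4,2)@(9, 5): e=[-1,-11,39] → ·
    (2,3)@(5, 7): e=[15,3,9] → #
    (3,3)@(7, 7): e=[9,-9,27] → ·
    (2,4)@(5, 9): e=[19,-7,15] → ·
  covered (4 px):
    · · · · · ·
    · · · # · ·
    · · # # · ·
    · · # · · ·
    · · · · · ·
    · · · · · ·
T1:
  2·area = 12
  edge (0, 6)→(0, 0): d=(0,-6) top-left  bias=+0
  edge (0, 0)→(2, 8): d=(2,8) right/bottom  bias=-1
  edge (2, 8)→(0, 6): d=(-2,-2) top-left  bias=+0
    (0,2)@(1, 5): e=[6,2,4] → #
    (1,2)@(3, 5): e=[18,-14,8] → ·
    (0,3)@(1, 7): e=[6,6,0] → #  [on edge]
    (1,3)@(3, 7): e=[18,-10,4] → ·
    (0,4)@(1, 9): e=[6,10,-4] → ·
    (1,4)@(3, 9): e=[18,-6,0] → ·  [on edge]
    (2,5)@(5, 11): e=[30,-18,0] → ·  [on edge]
  covered (2 px):
    · · · · · ·
    · · · · · ·
    # · · · · ·
    # · · · · ·
    · · · · · ·
    · · · · · ·
T2:
  2·area = 6  (B↔C swapped to make it positive)
  edge (2, 8)→(8, 2): d=(6,-6) top-left  bias=+0
  edge (8, 2)→(5, 6): d=(-3,4) right/bottom  bias=-1
  edge (5, 6)→(2, 8): d=(-3,2) right/bottom  bias=-1
    (4,0)@(9, 1): e=[0,-1,7] → ·  [on edge]
    (3,1)@(7, 3): e=[0,1,5] → #  [on edge]
    (4,1)@(9, 3): e=[12,-7,1] → ·
    (2,2)@(5, 5): e=[0,3,3] → #  [on edge]
    (3,2)@(7, 5): e=[12,-5,-1] → ·
    (1,3)@(3, 7): e=[0,5,1] → #  [on edge]
    (2,3)@(5, 7): e=[12,-3,-3] → ·
    (0,4)@(1, 9): e=[0,7,-1] → ·  [on edge]
    (1,4)@(3, 9): e=[12,-1,-5] → ·
  covered (3 px):
    · · · · · ·
    · · · # · ·
    · · # · · ·
    · # · · · ·
    · · · · · ·
    · · · · · ·

Answer: [6,0,6]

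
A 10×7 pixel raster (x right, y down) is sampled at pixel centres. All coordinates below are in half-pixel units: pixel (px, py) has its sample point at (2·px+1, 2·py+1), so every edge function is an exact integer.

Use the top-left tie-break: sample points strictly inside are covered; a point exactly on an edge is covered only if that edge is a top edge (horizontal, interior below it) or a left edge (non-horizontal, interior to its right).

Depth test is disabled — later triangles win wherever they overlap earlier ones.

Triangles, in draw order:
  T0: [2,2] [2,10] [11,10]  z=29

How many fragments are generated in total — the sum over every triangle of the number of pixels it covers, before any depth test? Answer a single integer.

T0:
  2·area = 72  (B↔C swapped to make it positive)
  edge (2, 2)→(11, 10): d=(9,8) right/bottom  bias=-1
  edge (11, 10)→(2, 10): d=(-9,0) right/bottom  bias=-1
  edge (2, 10)→(2, 2): d=(0,-8) top-left  bias=+0
    (1,1)@(3, 3): e=[1,63,8] → █
    (2,1)@(5, 3): e=[-15,63,24] → ·
    (1,2)@(3, 5): e=[19,45,8] → █
    (2,2)@(5, 5): e=[3,45,24] → █
    (3,2)@(7, 5): e=[-13,45,40] → ·
    (1,3)@(3, 7): e=[37,27,8] → █
    (3,3)@(7, 7): e=[5,27,40] → █
    (4,3)@(9, 7): e=[-11,27,56] → ·
    (1,4)@(3, 9): e=[55,9,8] → █
    (4,4)@(9, 9): e=[7,9,56] → █
    (5,4)@(11, 9): e=[-9,9,72] → ·
    (1,5)@(3, 11): e=[73,-9,8] → ·
  covered (10 px):
    · · · · · · · · · ·
    · █ · · · · · · · ·
    · █ █ · · · · · · ·
    · █ █ █ · · · · · ·
    · █ █ █ █ · · · · ·
    · · · · · · · · · ·
    · · · · · · · · · ·

Result: 10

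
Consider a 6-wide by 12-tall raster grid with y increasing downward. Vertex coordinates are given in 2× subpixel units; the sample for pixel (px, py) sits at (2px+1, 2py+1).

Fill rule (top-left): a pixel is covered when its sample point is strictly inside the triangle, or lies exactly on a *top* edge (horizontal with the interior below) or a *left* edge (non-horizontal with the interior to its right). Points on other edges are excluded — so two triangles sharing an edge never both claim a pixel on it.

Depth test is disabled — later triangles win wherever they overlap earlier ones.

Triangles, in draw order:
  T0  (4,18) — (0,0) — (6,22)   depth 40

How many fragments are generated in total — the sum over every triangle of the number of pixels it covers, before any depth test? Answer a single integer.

T0:
  2·area = 20
  edge (4, 18)→(0, 0): d=(-4,-18) top-left  bias=+0
  edge (0, 0)→(6, 22): d=(6,22) right/bottom  bias=-1
  edge (6, 22)→(4, 18): d=(-2,-4) top-left  bias=+0
    (1,5)@(3, 11): e=[10,0,10] → ·  [on edge]
    (1,6)@(3, 13): e=[2,12,6] → █
    (2,6)@(5, 13): e=[38,-32,14] → ·
    (1,7)@(3, 15): e=[-6,24,2] → ·
    (2,9)@(5, 19): e=[14,4,2] → █
    (3,9)@(7, 19): e=[50,-40,10] → ·
    (2,10)@(5, 21): e=[6,16,-2] → ·
  covered (2 px):
    · · · · · ·
    · · · · · ·
    · · · · · ·
    · · · · · ·
    · · · · · ·
    · · · · · ·
    · █ · · · ·
    · · · · · ·
    · · · · · ·
    · · █ · · ·
    · · · · · ·
    · · · · · ·

Answer: 2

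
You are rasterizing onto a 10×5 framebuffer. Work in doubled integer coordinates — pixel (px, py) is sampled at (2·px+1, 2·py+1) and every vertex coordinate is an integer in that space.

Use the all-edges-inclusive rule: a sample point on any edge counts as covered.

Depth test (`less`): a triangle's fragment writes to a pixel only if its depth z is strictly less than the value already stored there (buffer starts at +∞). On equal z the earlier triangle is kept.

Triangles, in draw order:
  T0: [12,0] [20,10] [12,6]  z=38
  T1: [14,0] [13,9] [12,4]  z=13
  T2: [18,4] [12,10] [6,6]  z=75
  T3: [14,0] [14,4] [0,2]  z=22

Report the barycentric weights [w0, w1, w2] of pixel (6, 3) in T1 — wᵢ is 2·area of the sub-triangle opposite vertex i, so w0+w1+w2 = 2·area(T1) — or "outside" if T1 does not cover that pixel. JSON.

T0:
  2·area = 48
  edge (12, 0)→(20, 10): d=(8,10) inclusive
  edge (20, 10)→(12, 6): d=(-8,-4) inclusive
  edge (12, 6)→(12, 0): d=(0,-6) inclusive
    (6,1)@(13, 3): e=[14,28,6] → X
    (7,1)@(15, 3): e=[-6,36,18] → .
    (6,2)@(13, 5): e=[30,12,6] → X
    (7,2)@(15, 5): e=[10,20,18] → X
    (8,2)@(17, 5): e=[-10,28,30] → .
    (6,3)@(13, 7): e=[46,-4,6] → .
    (7,3)@(15, 7): e=[26,4,18] → X
    (8,3)@(17, 7): e=[6,12,30] → X
    (9,3)@(19, 7): e=[-14,20,42] → .
    (7,4)@(15, 9): e=[42,-12,18] → .
    (8,4)@(17, 9): e=[22,-4,30] → .
    (9,4)@(19, 9): e=[2,4,42] → X
  covered (6 px):
    . . . . . . . . . .
    . . . . . . X . . .
    . . . . . . X X . .
    . . . . . . . X X .
    . . . . . . . . . X
T1:
  2·area = 14
  edge (14, 0)→(13, 9): d=(-1,9) inclusive
  edge (13, 9)→(12, 4): d=(-1,-5) inclusive
  edge (12, 4)→(14, 0): d=(2,-4) inclusive
    (6,1)@(13, 3): e=[6,6,2] → X
    (7,1)@(15, 3): e=[-12,16,10] → .
    (6,2)@(13, 5): e=[4,4,6] → X
    (7,2)@(15, 5): e=[-14,14,14] → .
    (6,3)@(13, 7): e=[2,2,10] → X
    (7,3)@(15, 7): e=[-16,12,18] → .
    (6,4)@(13, 9): e=[0,0,14] → X  [on edge]
    (7,4)@(15, 9): e=[-18,10,22] → .
  covered (4 px):
    . . . . . . . . . .
    . . . . . . X . . .
    . . . . . . X . . .
    . . . . . . X . . .
    . . . . . . X . . .
T2:
  2·area = 60
  edge (18, 4)→(12, 10): d=(-6,6) inclusive
  edge (12, 10)→(6, 6): d=(-6,-4) inclusive
  edge (6, 6)→(18, 4): d=(12,-2) inclusive
    (9,1)@(19, 3): e=[0,70,-10] → .  [on edge]
    (6,2)@(13, 5): e=[24,34,2] → X
    (7,2)@(15, 5): e=[12,42,6] → X
    (8,2)@(17, 5): e=[0,50,10] → X  [on edge]
    (9,2)@(19, 5): e=[-12,58,14] → .
    (4,3)@(9, 7): e=[36,6,18] → X
    (5,3)@(11, 7): e=[24,14,22] → X
    (7,3)@(15, 7): e=[0,30,30] → X  [on edge]
    (8,3)@(17, 7): e=[-12,38,34] → .
    (4,4)@(9, 9): e=[24,-6,42] → .
    (5,4)@(11, 9): e=[12,2,46] → X
    (6,4)@(13, 9): e=[0,10,50] → X  [on edge]
  covered (9 px):
    . . . . . . . . . .
    . . . . . . . . . .
    . . . . . . X X X .
    . . . . X X X X . .
    . . . . . X X . . .
T3:
  2·area = 56
  edge (14, 0)→(14, 4): d=(0,4) inclusive
  edge (14, 4)→(0, 2): d=(-14,-2) inclusive
  edge (0, 2)→(14, 0): d=(14,-2) inclusive
    (3,0)@(7, 1): e=[28,28,0] → X  [on edge]
    (4,0)@(9, 1): e=[20,32,4] → X
    (5,0)@(11, 1): e=[12,36,8] → X
    (6,0)@(13, 1): e=[4,40,12] → X
    (7,0)@(15, 1): e=[-4,44,16] → .
    (3,1)@(7, 3): e=[28,0,28] → X  [on edge]
    (7,1)@(15, 3): e=[-4,16,44] → .
    (3,2)@(7, 5): e=[28,-28,56] → .
    (4,2)@(9, 5): e=[20,-24,60] → .
    (5,2)@(11, 5): e=[12,-20,64] → .
    (6,2)@(13, 5): e=[4,-16,68] → .
  covered (8 px):
    . . . X X X X . . .
    . . . X X X X . . .
    . . . . . . . . . .
    . . . . . . . . . .
    . . . . . . . . . .

Result: [2,10,2]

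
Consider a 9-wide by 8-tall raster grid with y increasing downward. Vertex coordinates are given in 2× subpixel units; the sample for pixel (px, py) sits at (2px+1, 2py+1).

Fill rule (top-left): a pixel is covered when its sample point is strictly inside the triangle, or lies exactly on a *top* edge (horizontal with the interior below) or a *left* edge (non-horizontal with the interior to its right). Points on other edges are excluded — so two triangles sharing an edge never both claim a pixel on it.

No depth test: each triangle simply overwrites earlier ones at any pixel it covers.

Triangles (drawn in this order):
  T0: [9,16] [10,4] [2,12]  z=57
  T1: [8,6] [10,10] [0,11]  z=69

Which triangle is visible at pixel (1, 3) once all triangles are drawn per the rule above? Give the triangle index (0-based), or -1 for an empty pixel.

T0:
  2·area = 88  (B↔C swapped to make it positive)
  edge (9, 16)→(2, 12): d=(-7,-4) top-left  bias=+0
  edge (2, 12)→(10, 4): d=(8,-8) top-left  bias=+0
  edge (10, 4)→(9, 16): d=(-1,12) right/bottom  bias=-1
    (6,0)@(13, 1): e=[121,0,-33] → ·  [on edge]
    (5,1)@(11, 3): e=[99,0,-11] → ·  [on edge]
    (4,2)@(9, 5): e=[77,0,11] → █  [on edge]
    (5,2)@(11, 5): e=[85,16,-13] → ·
    (3,3)@(7, 7): e=[55,0,33] → █  [on edge]
    (5,3)@(11, 7): e=[71,32,-15] → ·
    (2,4)@(5, 9): e=[33,0,55] → █  [on edge]
    (5,4)@(11, 9): e=[57,48,-17] → ·
    (1,5)@(3, 11): e=[11,0,77] → █  [on edge]
    (5,5)@(11, 11): e=[43,64,-19] → ·
    (0,6)@(1, 13): e=[-11,0,99] → ·  [on edge]
    (1,6)@(3, 13): e=[-3,16,75] → ·
  covered (14 px):
    · · · · · · · · ·
    · · · · · · · · ·
    · · · · █ · · · ·
    · · · █ █ · · · ·
    · · █ █ █ · · · ·
    · █ █ █ █ · · · ·
    · · █ █ █ · · · ·
    · · · · █ · · · ·
T1:
  2·area = 42
  edge (8, 6)→(10, 10): d=(2,4) right/bottom  bias=-1
  edge (10, 10)→(0, 11): d=(-10,1) right/bottom  bias=-1
  edge (0, 11)→(8, 6): d=(8,-5) top-left  bias=+0
    (3,3)@(7, 7): e=[6,33,3] → █
    (4,3)@(9, 7): e=[-2,31,13] → ·
    (2,4)@(5, 9): e=[18,15,9] → █
    (4,4)@(9, 9): e=[2,11,29] → █
    (5,4)@(11, 9): e=[-6,9,39] → ·
    (2,5)@(5, 11): e=[22,-5,25] → ·
    (3,5)@(7, 11): e=[14,-7,35] → ·
    (4,5)@(9, 11): e=[6,-9,45] → ·
  covered (4 px):
    · · · · · · · · ·
    · · · · · · · · ·
    · · · · · · · · ·
    · · · █ · · · · ·
    · · █ █ █ · · · ·
    · · · · · · · · ·
    · · · · · · · · ·
    · · · · · · · · ·

Z-buffer (winner per pixel, '.' = empty):
  . . . . . . . . .
  . . . . . . . . .
  . . . . 0 . . . .
  . . . 1 0 . . . .
  . . 1 1 1 . . . .
  . 0 0 0 0 . . . .
  . . 0 0 0 . . . .
  . . . . 0 . . . .

Result: -1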